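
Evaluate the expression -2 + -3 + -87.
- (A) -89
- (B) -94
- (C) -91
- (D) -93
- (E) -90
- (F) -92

First: -2 + -3 = -5
Then: -5 + -87 = -92
F) -92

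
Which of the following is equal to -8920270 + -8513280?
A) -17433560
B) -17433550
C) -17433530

-8920270 + -8513280 = -17433550
B) -17433550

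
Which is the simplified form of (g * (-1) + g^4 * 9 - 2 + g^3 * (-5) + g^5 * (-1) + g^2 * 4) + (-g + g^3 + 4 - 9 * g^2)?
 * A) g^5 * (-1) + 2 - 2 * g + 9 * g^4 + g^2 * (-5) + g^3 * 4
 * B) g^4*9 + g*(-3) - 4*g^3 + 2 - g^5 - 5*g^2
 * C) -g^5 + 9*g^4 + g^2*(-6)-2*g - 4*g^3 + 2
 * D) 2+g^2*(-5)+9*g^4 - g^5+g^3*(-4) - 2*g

Adding the polynomials and combining like terms:
(g*(-1) + g^4*9 - 2 + g^3*(-5) + g^5*(-1) + g^2*4) + (-g + g^3 + 4 - 9*g^2)
= 2+g^2*(-5)+9*g^4 - g^5+g^3*(-4) - 2*g
D) 2+g^2*(-5)+9*g^4 - g^5+g^3*(-4) - 2*g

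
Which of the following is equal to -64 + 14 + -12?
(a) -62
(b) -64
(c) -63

First: -64 + 14 = -50
Then: -50 + -12 = -62
a) -62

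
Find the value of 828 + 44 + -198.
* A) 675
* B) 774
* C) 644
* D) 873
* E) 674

First: 828 + 44 = 872
Then: 872 + -198 = 674
E) 674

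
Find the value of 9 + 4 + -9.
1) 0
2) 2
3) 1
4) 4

First: 9 + 4 = 13
Then: 13 + -9 = 4
4) 4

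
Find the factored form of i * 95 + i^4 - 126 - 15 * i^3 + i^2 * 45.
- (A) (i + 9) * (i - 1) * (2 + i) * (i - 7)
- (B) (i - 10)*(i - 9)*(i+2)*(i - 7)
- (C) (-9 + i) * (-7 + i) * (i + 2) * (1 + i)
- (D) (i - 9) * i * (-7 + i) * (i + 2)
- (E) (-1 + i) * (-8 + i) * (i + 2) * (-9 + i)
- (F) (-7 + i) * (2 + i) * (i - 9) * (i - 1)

We need to factor i * 95 + i^4 - 126 - 15 * i^3 + i^2 * 45.
The factored form is (-7 + i) * (2 + i) * (i - 9) * (i - 1).
F) (-7 + i) * (2 + i) * (i - 9) * (i - 1)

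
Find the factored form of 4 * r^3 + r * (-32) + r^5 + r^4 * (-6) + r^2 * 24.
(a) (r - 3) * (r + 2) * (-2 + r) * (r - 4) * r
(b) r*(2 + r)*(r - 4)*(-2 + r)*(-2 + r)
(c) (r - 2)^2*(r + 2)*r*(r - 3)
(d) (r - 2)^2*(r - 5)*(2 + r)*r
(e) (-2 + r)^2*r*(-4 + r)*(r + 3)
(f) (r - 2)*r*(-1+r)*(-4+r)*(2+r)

We need to factor 4 * r^3 + r * (-32) + r^5 + r^4 * (-6) + r^2 * 24.
The factored form is r*(2 + r)*(r - 4)*(-2 + r)*(-2 + r).
b) r*(2 + r)*(r - 4)*(-2 + r)*(-2 + r)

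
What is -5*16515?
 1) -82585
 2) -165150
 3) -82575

-5 * 16515 = -82575
3) -82575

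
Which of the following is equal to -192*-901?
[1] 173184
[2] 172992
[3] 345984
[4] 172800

-192 * -901 = 172992
2) 172992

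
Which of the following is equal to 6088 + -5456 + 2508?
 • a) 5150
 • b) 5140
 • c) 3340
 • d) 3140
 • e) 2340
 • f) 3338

First: 6088 + -5456 = 632
Then: 632 + 2508 = 3140
d) 3140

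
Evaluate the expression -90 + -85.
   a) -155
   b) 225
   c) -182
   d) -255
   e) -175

-90 + -85 = -175
e) -175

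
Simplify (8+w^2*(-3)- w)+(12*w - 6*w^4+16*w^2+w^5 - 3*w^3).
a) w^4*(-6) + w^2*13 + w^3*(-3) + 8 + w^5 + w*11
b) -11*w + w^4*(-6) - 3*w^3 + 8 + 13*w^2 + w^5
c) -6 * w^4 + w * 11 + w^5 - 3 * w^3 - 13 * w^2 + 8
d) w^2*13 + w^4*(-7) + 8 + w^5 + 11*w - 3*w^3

Adding the polynomials and combining like terms:
(8 + w^2*(-3) - w) + (12*w - 6*w^4 + 16*w^2 + w^5 - 3*w^3)
= w^4*(-6) + w^2*13 + w^3*(-3) + 8 + w^5 + w*11
a) w^4*(-6) + w^2*13 + w^3*(-3) + 8 + w^5 + w*11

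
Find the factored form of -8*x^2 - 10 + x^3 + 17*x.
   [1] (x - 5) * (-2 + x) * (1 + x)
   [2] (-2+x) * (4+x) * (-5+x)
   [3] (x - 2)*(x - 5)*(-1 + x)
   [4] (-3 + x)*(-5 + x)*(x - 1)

We need to factor -8*x^2 - 10 + x^3 + 17*x.
The factored form is (x - 2)*(x - 5)*(-1 + x).
3) (x - 2)*(x - 5)*(-1 + x)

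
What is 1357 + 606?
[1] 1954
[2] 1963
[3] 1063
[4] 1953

1357 + 606 = 1963
2) 1963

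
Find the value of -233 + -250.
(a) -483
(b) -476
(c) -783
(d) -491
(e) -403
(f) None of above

-233 + -250 = -483
a) -483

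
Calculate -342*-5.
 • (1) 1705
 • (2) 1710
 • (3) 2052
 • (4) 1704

-342 * -5 = 1710
2) 1710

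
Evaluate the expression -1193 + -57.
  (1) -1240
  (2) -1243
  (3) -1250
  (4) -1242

-1193 + -57 = -1250
3) -1250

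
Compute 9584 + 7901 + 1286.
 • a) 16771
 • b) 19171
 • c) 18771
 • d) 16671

First: 9584 + 7901 = 17485
Then: 17485 + 1286 = 18771
c) 18771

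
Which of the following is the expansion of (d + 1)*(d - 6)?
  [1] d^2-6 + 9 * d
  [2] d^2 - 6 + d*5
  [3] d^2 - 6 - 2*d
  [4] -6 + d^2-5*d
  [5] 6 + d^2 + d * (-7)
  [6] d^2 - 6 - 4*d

Expanding (d + 1)*(d - 6):
= -6 + d^2-5*d
4) -6 + d^2-5*d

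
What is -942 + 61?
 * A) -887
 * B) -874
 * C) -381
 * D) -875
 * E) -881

-942 + 61 = -881
E) -881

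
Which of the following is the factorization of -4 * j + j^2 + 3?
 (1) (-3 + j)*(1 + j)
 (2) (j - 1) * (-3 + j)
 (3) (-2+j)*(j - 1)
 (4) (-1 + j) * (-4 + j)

We need to factor -4 * j + j^2 + 3.
The factored form is (j - 1) * (-3 + j).
2) (j - 1) * (-3 + j)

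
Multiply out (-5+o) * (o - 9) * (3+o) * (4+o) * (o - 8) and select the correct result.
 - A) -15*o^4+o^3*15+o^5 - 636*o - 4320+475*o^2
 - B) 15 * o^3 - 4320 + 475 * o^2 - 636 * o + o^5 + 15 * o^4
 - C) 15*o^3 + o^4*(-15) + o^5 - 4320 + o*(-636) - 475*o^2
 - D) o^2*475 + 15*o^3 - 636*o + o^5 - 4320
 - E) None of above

Expanding (-5+o) * (o - 9) * (3+o) * (4+o) * (o - 8):
= -15*o^4+o^3*15+o^5 - 636*o - 4320+475*o^2
A) -15*o^4+o^3*15+o^5 - 636*o - 4320+475*o^2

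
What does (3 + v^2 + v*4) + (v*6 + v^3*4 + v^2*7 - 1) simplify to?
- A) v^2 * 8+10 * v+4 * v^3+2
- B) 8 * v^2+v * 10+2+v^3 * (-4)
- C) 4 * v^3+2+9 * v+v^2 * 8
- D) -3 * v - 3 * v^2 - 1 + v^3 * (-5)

Adding the polynomials and combining like terms:
(3 + v^2 + v*4) + (v*6 + v^3*4 + v^2*7 - 1)
= v^2 * 8+10 * v+4 * v^3+2
A) v^2 * 8+10 * v+4 * v^3+2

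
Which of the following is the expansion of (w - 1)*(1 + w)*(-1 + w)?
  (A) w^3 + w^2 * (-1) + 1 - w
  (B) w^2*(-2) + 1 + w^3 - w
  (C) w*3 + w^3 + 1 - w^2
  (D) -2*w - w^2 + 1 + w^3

Expanding (w - 1)*(1 + w)*(-1 + w):
= w^3 + w^2 * (-1) + 1 - w
A) w^3 + w^2 * (-1) + 1 - w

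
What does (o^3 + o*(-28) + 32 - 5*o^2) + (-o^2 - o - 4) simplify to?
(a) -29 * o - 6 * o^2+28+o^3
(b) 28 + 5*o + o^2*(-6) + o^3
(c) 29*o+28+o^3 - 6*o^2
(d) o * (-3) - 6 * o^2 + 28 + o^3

Adding the polynomials and combining like terms:
(o^3 + o*(-28) + 32 - 5*o^2) + (-o^2 - o - 4)
= -29 * o - 6 * o^2+28+o^3
a) -29 * o - 6 * o^2+28+o^3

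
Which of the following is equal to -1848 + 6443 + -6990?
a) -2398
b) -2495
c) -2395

First: -1848 + 6443 = 4595
Then: 4595 + -6990 = -2395
c) -2395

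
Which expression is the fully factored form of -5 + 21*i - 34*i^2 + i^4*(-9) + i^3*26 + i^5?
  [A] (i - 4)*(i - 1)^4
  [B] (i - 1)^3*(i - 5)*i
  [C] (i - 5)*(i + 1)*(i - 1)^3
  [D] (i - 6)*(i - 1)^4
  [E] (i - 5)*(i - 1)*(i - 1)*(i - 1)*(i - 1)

We need to factor -5 + 21*i - 34*i^2 + i^4*(-9) + i^3*26 + i^5.
The factored form is (i - 5)*(i - 1)*(i - 1)*(i - 1)*(i - 1).
E) (i - 5)*(i - 1)*(i - 1)*(i - 1)*(i - 1)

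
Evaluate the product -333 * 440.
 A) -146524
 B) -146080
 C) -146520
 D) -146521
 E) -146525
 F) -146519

-333 * 440 = -146520
C) -146520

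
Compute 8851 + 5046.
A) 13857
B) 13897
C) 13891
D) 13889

8851 + 5046 = 13897
B) 13897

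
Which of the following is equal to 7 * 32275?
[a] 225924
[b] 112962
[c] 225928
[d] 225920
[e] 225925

7 * 32275 = 225925
e) 225925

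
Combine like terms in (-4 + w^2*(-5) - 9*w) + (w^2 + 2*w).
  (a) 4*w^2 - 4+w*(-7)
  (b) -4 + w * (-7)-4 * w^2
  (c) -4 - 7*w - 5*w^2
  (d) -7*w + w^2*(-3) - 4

Adding the polynomials and combining like terms:
(-4 + w^2*(-5) - 9*w) + (w^2 + 2*w)
= -4 + w * (-7)-4 * w^2
b) -4 + w * (-7)-4 * w^2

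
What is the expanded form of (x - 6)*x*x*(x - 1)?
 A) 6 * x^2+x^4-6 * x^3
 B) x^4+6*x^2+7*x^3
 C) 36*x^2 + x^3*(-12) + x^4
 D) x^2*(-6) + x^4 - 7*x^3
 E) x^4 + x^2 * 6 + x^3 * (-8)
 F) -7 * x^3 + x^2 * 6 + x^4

Expanding (x - 6)*x*x*(x - 1):
= -7 * x^3 + x^2 * 6 + x^4
F) -7 * x^3 + x^2 * 6 + x^4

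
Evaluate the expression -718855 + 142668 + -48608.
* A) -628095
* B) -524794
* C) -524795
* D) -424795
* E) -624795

First: -718855 + 142668 = -576187
Then: -576187 + -48608 = -624795
E) -624795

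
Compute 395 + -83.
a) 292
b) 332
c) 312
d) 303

395 + -83 = 312
c) 312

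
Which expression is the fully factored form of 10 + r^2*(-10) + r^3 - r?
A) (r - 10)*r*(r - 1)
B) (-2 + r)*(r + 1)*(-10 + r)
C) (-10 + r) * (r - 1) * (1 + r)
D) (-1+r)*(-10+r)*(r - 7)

We need to factor 10 + r^2*(-10) + r^3 - r.
The factored form is (-10 + r) * (r - 1) * (1 + r).
C) (-10 + r) * (r - 1) * (1 + r)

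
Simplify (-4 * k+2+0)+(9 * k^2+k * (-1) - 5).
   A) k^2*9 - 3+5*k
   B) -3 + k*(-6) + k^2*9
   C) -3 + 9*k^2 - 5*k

Adding the polynomials and combining like terms:
(-4*k + 2 + 0) + (9*k^2 + k*(-1) - 5)
= -3 + 9*k^2 - 5*k
C) -3 + 9*k^2 - 5*k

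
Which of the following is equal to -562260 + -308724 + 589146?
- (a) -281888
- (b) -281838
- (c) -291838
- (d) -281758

First: -562260 + -308724 = -870984
Then: -870984 + 589146 = -281838
b) -281838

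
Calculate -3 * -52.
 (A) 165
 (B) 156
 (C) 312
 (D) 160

-3 * -52 = 156
B) 156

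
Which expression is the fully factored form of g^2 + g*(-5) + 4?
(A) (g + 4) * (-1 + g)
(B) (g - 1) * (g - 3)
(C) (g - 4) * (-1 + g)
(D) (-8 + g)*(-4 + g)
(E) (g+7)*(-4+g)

We need to factor g^2 + g*(-5) + 4.
The factored form is (g - 4) * (-1 + g).
C) (g - 4) * (-1 + g)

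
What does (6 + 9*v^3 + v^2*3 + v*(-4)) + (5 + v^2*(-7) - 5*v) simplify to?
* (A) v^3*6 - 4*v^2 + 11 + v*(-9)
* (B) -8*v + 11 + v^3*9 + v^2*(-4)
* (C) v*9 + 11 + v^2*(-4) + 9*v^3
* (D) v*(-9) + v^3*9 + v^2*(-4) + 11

Adding the polynomials and combining like terms:
(6 + 9*v^3 + v^2*3 + v*(-4)) + (5 + v^2*(-7) - 5*v)
= v*(-9) + v^3*9 + v^2*(-4) + 11
D) v*(-9) + v^3*9 + v^2*(-4) + 11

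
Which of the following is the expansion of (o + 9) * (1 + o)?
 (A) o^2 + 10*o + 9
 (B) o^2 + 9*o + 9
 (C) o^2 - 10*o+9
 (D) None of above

Expanding (o + 9) * (1 + o):
= o^2 + 10*o + 9
A) o^2 + 10*o + 9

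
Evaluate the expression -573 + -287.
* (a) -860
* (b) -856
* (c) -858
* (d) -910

-573 + -287 = -860
a) -860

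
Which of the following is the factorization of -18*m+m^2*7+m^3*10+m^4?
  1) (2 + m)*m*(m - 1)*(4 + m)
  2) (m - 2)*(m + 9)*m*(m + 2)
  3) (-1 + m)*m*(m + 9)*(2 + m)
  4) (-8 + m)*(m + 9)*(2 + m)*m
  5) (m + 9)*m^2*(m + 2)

We need to factor -18*m+m^2*7+m^3*10+m^4.
The factored form is (-1 + m)*m*(m + 9)*(2 + m).
3) (-1 + m)*m*(m + 9)*(2 + m)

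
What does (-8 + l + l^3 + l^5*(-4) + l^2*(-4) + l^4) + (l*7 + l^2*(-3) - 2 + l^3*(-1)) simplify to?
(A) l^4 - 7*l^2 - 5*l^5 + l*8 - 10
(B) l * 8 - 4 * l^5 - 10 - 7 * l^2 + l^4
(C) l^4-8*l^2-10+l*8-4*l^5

Adding the polynomials and combining like terms:
(-8 + l + l^3 + l^5*(-4) + l^2*(-4) + l^4) + (l*7 + l^2*(-3) - 2 + l^3*(-1))
= l * 8 - 4 * l^5 - 10 - 7 * l^2 + l^4
B) l * 8 - 4 * l^5 - 10 - 7 * l^2 + l^4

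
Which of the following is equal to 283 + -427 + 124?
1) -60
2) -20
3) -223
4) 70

First: 283 + -427 = -144
Then: -144 + 124 = -20
2) -20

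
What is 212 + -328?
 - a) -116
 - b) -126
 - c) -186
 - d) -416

212 + -328 = -116
a) -116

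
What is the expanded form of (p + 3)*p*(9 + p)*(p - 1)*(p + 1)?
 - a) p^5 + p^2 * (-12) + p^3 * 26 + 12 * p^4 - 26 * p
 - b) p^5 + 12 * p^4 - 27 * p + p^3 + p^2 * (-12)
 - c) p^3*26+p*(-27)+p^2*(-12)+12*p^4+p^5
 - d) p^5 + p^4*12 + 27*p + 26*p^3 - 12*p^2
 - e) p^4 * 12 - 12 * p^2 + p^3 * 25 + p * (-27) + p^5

Expanding (p + 3)*p*(9 + p)*(p - 1)*(p + 1):
= p^3*26+p*(-27)+p^2*(-12)+12*p^4+p^5
c) p^3*26+p*(-27)+p^2*(-12)+12*p^4+p^5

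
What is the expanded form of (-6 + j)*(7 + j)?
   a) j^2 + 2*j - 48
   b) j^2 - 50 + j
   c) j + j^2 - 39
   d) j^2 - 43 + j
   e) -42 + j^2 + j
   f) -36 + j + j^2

Expanding (-6 + j)*(7 + j):
= -42 + j^2 + j
e) -42 + j^2 + j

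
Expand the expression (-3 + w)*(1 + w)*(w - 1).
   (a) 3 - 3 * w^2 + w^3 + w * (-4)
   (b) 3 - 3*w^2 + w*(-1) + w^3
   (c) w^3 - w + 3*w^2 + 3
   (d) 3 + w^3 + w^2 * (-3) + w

Expanding (-3 + w)*(1 + w)*(w - 1):
= 3 - 3*w^2 + w*(-1) + w^3
b) 3 - 3*w^2 + w*(-1) + w^3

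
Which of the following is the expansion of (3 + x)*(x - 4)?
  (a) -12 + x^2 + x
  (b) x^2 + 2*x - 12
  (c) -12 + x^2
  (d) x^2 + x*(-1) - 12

Expanding (3 + x)*(x - 4):
= x^2 + x*(-1) - 12
d) x^2 + x*(-1) - 12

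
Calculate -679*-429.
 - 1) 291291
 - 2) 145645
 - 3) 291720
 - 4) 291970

-679 * -429 = 291291
1) 291291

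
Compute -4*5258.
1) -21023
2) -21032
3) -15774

-4 * 5258 = -21032
2) -21032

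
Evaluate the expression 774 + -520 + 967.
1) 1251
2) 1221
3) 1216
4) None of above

First: 774 + -520 = 254
Then: 254 + 967 = 1221
2) 1221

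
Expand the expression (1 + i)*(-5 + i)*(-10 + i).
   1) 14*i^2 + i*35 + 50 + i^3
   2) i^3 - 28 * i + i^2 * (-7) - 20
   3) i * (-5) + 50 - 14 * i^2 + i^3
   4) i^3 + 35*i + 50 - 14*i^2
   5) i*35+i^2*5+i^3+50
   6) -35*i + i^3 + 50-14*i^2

Expanding (1 + i)*(-5 + i)*(-10 + i):
= i^3 + 35*i + 50 - 14*i^2
4) i^3 + 35*i + 50 - 14*i^2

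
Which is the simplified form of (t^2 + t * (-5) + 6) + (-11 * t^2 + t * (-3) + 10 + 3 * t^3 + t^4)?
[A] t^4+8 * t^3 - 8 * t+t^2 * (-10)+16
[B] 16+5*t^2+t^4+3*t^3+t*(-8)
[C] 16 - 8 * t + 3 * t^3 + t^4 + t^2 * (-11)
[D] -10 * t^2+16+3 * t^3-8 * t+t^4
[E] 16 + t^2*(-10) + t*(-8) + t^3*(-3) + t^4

Adding the polynomials and combining like terms:
(t^2 + t*(-5) + 6) + (-11*t^2 + t*(-3) + 10 + 3*t^3 + t^4)
= -10 * t^2+16+3 * t^3-8 * t+t^4
D) -10 * t^2+16+3 * t^3-8 * t+t^4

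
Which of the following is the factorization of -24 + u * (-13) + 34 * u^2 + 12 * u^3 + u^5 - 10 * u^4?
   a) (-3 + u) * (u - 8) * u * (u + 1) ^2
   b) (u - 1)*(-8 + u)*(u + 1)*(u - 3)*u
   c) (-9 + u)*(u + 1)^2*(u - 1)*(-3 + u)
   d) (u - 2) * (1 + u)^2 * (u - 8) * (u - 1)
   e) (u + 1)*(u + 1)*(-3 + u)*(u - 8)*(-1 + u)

We need to factor -24 + u * (-13) + 34 * u^2 + 12 * u^3 + u^5 - 10 * u^4.
The factored form is (u + 1)*(u + 1)*(-3 + u)*(u - 8)*(-1 + u).
e) (u + 1)*(u + 1)*(-3 + u)*(u - 8)*(-1 + u)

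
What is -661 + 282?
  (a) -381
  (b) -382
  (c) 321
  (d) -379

-661 + 282 = -379
d) -379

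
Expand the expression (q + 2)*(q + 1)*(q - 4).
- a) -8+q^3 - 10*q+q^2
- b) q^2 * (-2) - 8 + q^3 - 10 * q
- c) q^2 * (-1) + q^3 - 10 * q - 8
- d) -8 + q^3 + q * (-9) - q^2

Expanding (q + 2)*(q + 1)*(q - 4):
= q^2 * (-1) + q^3 - 10 * q - 8
c) q^2 * (-1) + q^3 - 10 * q - 8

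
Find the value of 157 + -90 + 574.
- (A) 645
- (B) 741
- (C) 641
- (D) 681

First: 157 + -90 = 67
Then: 67 + 574 = 641
C) 641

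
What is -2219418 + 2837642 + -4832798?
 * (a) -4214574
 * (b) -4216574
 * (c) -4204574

First: -2219418 + 2837642 = 618224
Then: 618224 + -4832798 = -4214574
a) -4214574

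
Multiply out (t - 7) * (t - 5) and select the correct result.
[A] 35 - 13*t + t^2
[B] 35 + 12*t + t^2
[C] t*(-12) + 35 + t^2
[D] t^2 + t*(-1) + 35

Expanding (t - 7) * (t - 5):
= t*(-12) + 35 + t^2
C) t*(-12) + 35 + t^2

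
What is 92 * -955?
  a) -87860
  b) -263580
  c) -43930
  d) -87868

92 * -955 = -87860
a) -87860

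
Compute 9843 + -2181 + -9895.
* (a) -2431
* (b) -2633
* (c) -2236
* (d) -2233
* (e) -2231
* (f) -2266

First: 9843 + -2181 = 7662
Then: 7662 + -9895 = -2233
d) -2233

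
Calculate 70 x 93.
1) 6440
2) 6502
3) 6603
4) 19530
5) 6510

70 * 93 = 6510
5) 6510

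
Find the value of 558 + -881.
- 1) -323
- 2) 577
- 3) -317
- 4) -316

558 + -881 = -323
1) -323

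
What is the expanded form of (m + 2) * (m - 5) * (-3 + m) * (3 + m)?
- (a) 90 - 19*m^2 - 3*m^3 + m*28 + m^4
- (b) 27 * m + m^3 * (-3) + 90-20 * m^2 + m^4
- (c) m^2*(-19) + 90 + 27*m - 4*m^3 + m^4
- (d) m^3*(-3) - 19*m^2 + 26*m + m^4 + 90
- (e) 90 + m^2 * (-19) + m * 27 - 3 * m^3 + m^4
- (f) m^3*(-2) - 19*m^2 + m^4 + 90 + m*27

Expanding (m + 2) * (m - 5) * (-3 + m) * (3 + m):
= 90 + m^2 * (-19) + m * 27 - 3 * m^3 + m^4
e) 90 + m^2 * (-19) + m * 27 - 3 * m^3 + m^4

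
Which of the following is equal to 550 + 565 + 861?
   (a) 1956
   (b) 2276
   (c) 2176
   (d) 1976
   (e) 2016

First: 550 + 565 = 1115
Then: 1115 + 861 = 1976
d) 1976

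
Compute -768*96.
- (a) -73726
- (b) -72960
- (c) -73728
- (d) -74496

-768 * 96 = -73728
c) -73728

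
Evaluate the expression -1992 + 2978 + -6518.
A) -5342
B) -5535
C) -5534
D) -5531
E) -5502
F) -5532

First: -1992 + 2978 = 986
Then: 986 + -6518 = -5532
F) -5532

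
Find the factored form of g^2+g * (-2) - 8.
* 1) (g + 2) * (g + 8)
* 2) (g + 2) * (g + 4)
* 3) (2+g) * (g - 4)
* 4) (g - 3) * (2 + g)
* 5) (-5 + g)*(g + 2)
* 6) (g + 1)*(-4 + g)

We need to factor g^2+g * (-2) - 8.
The factored form is (2+g) * (g - 4).
3) (2+g) * (g - 4)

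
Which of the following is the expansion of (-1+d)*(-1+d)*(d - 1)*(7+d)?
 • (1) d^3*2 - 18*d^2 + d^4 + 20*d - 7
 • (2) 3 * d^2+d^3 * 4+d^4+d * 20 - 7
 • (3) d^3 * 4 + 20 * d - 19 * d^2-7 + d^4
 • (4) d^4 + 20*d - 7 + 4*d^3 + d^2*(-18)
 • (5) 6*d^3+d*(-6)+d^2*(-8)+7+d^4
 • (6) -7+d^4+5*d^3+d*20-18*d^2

Expanding (-1+d)*(-1+d)*(d - 1)*(7+d):
= d^4 + 20*d - 7 + 4*d^3 + d^2*(-18)
4) d^4 + 20*d - 7 + 4*d^3 + d^2*(-18)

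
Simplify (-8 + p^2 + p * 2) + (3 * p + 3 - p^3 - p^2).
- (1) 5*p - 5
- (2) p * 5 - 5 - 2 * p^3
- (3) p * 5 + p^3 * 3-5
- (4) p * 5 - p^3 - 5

Adding the polynomials and combining like terms:
(-8 + p^2 + p*2) + (3*p + 3 - p^3 - p^2)
= p * 5 - p^3 - 5
4) p * 5 - p^3 - 5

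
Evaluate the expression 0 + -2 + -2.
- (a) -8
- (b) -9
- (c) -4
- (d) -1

First: 0 + -2 = -2
Then: -2 + -2 = -4
c) -4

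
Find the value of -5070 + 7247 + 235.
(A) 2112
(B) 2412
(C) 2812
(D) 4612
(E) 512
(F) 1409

First: -5070 + 7247 = 2177
Then: 2177 + 235 = 2412
B) 2412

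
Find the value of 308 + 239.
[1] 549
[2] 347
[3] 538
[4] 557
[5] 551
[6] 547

308 + 239 = 547
6) 547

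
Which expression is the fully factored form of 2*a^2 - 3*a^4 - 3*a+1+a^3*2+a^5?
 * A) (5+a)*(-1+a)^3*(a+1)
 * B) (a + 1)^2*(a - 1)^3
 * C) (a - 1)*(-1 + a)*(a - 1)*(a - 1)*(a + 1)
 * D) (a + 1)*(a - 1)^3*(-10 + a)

We need to factor 2*a^2 - 3*a^4 - 3*a+1+a^3*2+a^5.
The factored form is (a - 1)*(-1 + a)*(a - 1)*(a - 1)*(a + 1).
C) (a - 1)*(-1 + a)*(a - 1)*(a - 1)*(a + 1)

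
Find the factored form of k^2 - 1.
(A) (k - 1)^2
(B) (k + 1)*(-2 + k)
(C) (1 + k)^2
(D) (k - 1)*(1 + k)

We need to factor k^2 - 1.
The factored form is (k - 1)*(1 + k).
D) (k - 1)*(1 + k)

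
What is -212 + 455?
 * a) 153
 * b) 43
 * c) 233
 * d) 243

-212 + 455 = 243
d) 243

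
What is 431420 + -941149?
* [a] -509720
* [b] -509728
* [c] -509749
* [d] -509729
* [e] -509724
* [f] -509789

431420 + -941149 = -509729
d) -509729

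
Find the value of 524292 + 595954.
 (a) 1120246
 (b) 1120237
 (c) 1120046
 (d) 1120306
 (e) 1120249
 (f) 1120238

524292 + 595954 = 1120246
a) 1120246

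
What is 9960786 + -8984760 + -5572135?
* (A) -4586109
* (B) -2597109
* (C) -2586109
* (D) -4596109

First: 9960786 + -8984760 = 976026
Then: 976026 + -5572135 = -4596109
D) -4596109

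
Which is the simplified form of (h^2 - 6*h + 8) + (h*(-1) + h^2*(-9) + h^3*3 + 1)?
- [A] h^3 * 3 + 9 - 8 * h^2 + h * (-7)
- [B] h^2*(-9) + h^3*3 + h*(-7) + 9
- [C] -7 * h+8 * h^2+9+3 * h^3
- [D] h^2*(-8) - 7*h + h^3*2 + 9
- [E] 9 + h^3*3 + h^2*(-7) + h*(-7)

Adding the polynomials and combining like terms:
(h^2 - 6*h + 8) + (h*(-1) + h^2*(-9) + h^3*3 + 1)
= h^3 * 3 + 9 - 8 * h^2 + h * (-7)
A) h^3 * 3 + 9 - 8 * h^2 + h * (-7)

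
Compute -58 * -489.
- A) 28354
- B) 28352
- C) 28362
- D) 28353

-58 * -489 = 28362
C) 28362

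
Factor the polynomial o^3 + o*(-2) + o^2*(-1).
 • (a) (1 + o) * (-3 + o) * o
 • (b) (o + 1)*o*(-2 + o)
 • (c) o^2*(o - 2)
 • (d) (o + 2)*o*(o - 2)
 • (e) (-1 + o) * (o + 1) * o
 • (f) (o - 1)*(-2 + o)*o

We need to factor o^3 + o*(-2) + o^2*(-1).
The factored form is (o + 1)*o*(-2 + o).
b) (o + 1)*o*(-2 + o)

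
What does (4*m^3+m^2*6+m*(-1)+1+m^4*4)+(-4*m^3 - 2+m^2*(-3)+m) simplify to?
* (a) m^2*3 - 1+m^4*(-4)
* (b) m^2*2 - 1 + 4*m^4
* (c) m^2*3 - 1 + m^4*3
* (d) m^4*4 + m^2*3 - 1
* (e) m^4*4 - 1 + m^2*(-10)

Adding the polynomials and combining like terms:
(4*m^3 + m^2*6 + m*(-1) + 1 + m^4*4) + (-4*m^3 - 2 + m^2*(-3) + m)
= m^4*4 + m^2*3 - 1
d) m^4*4 + m^2*3 - 1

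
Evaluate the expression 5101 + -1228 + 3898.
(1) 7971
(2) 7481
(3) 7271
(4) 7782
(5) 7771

First: 5101 + -1228 = 3873
Then: 3873 + 3898 = 7771
5) 7771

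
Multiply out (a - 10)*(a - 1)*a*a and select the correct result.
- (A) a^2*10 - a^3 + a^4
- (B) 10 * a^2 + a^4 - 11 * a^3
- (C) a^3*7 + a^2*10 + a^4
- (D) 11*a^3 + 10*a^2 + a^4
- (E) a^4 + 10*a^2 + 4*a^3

Expanding (a - 10)*(a - 1)*a*a:
= 10 * a^2 + a^4 - 11 * a^3
B) 10 * a^2 + a^4 - 11 * a^3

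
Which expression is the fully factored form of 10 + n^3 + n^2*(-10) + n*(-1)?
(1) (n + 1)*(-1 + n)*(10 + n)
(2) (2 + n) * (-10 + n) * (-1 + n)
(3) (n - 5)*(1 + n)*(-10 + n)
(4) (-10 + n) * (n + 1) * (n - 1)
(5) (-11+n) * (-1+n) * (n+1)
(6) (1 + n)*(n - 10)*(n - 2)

We need to factor 10 + n^3 + n^2*(-10) + n*(-1).
The factored form is (-10 + n) * (n + 1) * (n - 1).
4) (-10 + n) * (n + 1) * (n - 1)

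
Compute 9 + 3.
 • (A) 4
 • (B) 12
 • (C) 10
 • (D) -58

9 + 3 = 12
B) 12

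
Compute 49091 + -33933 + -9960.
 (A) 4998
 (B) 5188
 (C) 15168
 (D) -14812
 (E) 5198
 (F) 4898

First: 49091 + -33933 = 15158
Then: 15158 + -9960 = 5198
E) 5198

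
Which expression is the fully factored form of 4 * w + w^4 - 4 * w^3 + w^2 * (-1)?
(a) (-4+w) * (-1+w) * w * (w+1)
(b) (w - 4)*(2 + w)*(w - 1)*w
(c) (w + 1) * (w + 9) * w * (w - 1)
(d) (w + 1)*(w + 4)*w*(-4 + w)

We need to factor 4 * w + w^4 - 4 * w^3 + w^2 * (-1).
The factored form is (-4+w) * (-1+w) * w * (w+1).
a) (-4+w) * (-1+w) * w * (w+1)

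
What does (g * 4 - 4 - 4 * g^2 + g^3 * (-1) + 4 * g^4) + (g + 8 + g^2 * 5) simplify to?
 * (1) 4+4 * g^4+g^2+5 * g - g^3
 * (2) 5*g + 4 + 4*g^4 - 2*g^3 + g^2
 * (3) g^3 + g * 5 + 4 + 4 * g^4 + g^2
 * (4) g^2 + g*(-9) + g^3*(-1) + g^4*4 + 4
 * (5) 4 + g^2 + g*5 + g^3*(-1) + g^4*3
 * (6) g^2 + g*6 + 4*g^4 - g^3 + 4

Adding the polynomials and combining like terms:
(g*4 - 4 - 4*g^2 + g^3*(-1) + 4*g^4) + (g + 8 + g^2*5)
= 4+4 * g^4+g^2+5 * g - g^3
1) 4+4 * g^4+g^2+5 * g - g^3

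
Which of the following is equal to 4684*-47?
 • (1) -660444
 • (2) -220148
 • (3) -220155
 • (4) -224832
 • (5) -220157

4684 * -47 = -220148
2) -220148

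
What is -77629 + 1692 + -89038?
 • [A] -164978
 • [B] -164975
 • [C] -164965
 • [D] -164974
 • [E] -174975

First: -77629 + 1692 = -75937
Then: -75937 + -89038 = -164975
B) -164975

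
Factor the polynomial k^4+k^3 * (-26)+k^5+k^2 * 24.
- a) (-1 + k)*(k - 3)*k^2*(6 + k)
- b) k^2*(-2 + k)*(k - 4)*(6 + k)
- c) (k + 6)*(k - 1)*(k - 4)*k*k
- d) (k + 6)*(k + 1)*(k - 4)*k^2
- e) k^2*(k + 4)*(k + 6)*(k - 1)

We need to factor k^4+k^3 * (-26)+k^5+k^2 * 24.
The factored form is (k + 6)*(k - 1)*(k - 4)*k*k.
c) (k + 6)*(k - 1)*(k - 4)*k*k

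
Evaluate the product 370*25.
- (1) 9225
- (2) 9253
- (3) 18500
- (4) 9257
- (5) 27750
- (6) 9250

370 * 25 = 9250
6) 9250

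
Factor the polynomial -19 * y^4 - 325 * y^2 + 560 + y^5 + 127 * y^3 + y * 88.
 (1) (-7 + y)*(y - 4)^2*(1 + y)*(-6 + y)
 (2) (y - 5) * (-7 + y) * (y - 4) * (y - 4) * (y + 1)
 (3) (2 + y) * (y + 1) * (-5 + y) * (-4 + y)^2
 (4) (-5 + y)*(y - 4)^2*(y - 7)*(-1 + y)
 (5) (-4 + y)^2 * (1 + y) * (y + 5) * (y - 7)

We need to factor -19 * y^4 - 325 * y^2 + 560 + y^5 + 127 * y^3 + y * 88.
The factored form is (y - 5) * (-7 + y) * (y - 4) * (y - 4) * (y + 1).
2) (y - 5) * (-7 + y) * (y - 4) * (y - 4) * (y + 1)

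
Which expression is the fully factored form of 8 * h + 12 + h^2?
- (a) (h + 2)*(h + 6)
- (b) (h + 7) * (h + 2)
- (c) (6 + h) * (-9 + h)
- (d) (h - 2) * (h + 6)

We need to factor 8 * h + 12 + h^2.
The factored form is (h + 2)*(h + 6).
a) (h + 2)*(h + 6)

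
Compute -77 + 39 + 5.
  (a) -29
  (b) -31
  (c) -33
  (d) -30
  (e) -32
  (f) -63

First: -77 + 39 = -38
Then: -38 + 5 = -33
c) -33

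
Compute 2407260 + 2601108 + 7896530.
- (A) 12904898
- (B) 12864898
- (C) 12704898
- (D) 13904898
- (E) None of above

First: 2407260 + 2601108 = 5008368
Then: 5008368 + 7896530 = 12904898
A) 12904898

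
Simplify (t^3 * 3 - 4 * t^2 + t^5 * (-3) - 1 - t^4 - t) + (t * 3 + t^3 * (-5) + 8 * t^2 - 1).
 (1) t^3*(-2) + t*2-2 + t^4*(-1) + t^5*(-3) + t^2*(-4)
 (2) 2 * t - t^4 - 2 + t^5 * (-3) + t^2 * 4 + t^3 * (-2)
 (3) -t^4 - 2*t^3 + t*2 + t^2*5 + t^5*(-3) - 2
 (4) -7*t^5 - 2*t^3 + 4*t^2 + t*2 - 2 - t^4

Adding the polynomials and combining like terms:
(t^3*3 - 4*t^2 + t^5*(-3) - 1 - t^4 - t) + (t*3 + t^3*(-5) + 8*t^2 - 1)
= 2 * t - t^4 - 2 + t^5 * (-3) + t^2 * 4 + t^3 * (-2)
2) 2 * t - t^4 - 2 + t^5 * (-3) + t^2 * 4 + t^3 * (-2)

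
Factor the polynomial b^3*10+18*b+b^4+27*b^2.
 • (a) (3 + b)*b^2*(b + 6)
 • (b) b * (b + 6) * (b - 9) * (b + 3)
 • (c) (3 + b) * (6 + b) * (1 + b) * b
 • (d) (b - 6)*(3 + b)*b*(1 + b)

We need to factor b^3*10+18*b+b^4+27*b^2.
The factored form is (3 + b) * (6 + b) * (1 + b) * b.
c) (3 + b) * (6 + b) * (1 + b) * b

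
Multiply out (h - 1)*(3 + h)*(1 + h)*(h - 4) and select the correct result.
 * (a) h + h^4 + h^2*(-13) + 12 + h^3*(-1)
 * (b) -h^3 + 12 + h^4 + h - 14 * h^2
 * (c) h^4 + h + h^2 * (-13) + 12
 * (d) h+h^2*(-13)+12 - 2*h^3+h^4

Expanding (h - 1)*(3 + h)*(1 + h)*(h - 4):
= h + h^4 + h^2*(-13) + 12 + h^3*(-1)
a) h + h^4 + h^2*(-13) + 12 + h^3*(-1)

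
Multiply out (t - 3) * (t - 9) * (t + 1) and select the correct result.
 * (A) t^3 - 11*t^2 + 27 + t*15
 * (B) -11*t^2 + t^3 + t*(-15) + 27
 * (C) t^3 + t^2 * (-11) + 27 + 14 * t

Expanding (t - 3) * (t - 9) * (t + 1):
= t^3 - 11*t^2 + 27 + t*15
A) t^3 - 11*t^2 + 27 + t*15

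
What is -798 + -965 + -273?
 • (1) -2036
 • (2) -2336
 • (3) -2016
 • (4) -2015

First: -798 + -965 = -1763
Then: -1763 + -273 = -2036
1) -2036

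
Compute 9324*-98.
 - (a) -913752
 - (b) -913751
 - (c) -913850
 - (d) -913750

9324 * -98 = -913752
a) -913752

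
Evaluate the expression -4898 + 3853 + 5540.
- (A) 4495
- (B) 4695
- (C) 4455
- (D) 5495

First: -4898 + 3853 = -1045
Then: -1045 + 5540 = 4495
A) 4495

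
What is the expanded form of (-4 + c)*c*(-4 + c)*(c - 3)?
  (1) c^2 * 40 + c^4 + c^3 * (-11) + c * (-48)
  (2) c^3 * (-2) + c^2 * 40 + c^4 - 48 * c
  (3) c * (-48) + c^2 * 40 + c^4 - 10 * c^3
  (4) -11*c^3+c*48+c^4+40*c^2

Expanding (-4 + c)*c*(-4 + c)*(c - 3):
= c^2 * 40 + c^4 + c^3 * (-11) + c * (-48)
1) c^2 * 40 + c^4 + c^3 * (-11) + c * (-48)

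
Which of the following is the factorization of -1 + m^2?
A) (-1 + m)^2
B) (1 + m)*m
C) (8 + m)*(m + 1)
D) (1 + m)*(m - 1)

We need to factor -1 + m^2.
The factored form is (1 + m)*(m - 1).
D) (1 + m)*(m - 1)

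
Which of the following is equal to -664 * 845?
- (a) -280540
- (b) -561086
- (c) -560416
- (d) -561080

-664 * 845 = -561080
d) -561080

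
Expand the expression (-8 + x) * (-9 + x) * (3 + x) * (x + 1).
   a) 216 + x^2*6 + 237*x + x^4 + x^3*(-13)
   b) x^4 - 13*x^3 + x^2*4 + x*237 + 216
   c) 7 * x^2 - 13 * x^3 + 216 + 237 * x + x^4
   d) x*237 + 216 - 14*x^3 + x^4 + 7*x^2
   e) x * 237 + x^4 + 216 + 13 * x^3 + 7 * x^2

Expanding (-8 + x) * (-9 + x) * (3 + x) * (x + 1):
= 7 * x^2 - 13 * x^3 + 216 + 237 * x + x^4
c) 7 * x^2 - 13 * x^3 + 216 + 237 * x + x^4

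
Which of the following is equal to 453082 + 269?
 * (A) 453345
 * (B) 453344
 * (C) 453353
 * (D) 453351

453082 + 269 = 453351
D) 453351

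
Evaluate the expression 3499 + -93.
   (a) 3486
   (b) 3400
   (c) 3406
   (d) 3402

3499 + -93 = 3406
c) 3406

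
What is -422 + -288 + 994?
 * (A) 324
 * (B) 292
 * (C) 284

First: -422 + -288 = -710
Then: -710 + 994 = 284
C) 284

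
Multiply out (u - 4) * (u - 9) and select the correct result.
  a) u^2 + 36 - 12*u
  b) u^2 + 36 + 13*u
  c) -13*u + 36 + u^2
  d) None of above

Expanding (u - 4) * (u - 9):
= -13*u + 36 + u^2
c) -13*u + 36 + u^2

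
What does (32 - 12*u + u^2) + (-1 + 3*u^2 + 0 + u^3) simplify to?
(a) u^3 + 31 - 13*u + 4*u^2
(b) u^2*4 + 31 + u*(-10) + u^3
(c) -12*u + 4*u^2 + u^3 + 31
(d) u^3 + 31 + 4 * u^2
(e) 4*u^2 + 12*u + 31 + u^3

Adding the polynomials and combining like terms:
(32 - 12*u + u^2) + (-1 + 3*u^2 + 0 + u^3)
= -12*u + 4*u^2 + u^3 + 31
c) -12*u + 4*u^2 + u^3 + 31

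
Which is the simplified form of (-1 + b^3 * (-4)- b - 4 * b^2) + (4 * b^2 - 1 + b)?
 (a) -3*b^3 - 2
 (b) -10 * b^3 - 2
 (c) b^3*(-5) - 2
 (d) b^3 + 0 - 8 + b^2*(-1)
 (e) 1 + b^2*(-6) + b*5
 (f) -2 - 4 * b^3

Adding the polynomials and combining like terms:
(-1 + b^3*(-4) - b - 4*b^2) + (4*b^2 - 1 + b)
= -2 - 4 * b^3
f) -2 - 4 * b^3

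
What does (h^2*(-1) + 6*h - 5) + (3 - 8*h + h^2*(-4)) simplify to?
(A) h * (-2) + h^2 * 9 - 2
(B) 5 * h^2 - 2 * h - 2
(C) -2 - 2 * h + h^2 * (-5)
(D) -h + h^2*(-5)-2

Adding the polynomials and combining like terms:
(h^2*(-1) + 6*h - 5) + (3 - 8*h + h^2*(-4))
= -2 - 2 * h + h^2 * (-5)
C) -2 - 2 * h + h^2 * (-5)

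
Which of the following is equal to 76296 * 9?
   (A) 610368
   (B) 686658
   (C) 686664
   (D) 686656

76296 * 9 = 686664
C) 686664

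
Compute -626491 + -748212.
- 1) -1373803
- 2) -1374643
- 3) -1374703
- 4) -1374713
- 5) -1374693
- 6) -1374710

-626491 + -748212 = -1374703
3) -1374703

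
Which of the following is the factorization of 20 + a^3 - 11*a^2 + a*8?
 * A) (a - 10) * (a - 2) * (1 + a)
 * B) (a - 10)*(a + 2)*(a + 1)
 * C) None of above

We need to factor 20 + a^3 - 11*a^2 + a*8.
The factored form is (a - 10) * (a - 2) * (1 + a).
A) (a - 10) * (a - 2) * (1 + a)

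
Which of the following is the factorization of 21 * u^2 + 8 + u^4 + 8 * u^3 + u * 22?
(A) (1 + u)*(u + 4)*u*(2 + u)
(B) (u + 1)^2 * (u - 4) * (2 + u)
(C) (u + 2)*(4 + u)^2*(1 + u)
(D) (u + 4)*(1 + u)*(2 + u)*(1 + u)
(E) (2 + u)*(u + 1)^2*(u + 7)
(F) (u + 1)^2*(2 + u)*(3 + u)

We need to factor 21 * u^2 + 8 + u^4 + 8 * u^3 + u * 22.
The factored form is (u + 4)*(1 + u)*(2 + u)*(1 + u).
D) (u + 4)*(1 + u)*(2 + u)*(1 + u)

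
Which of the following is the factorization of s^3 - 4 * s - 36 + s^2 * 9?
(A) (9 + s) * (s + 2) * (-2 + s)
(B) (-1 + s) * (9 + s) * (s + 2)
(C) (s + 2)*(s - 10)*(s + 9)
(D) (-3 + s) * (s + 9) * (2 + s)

We need to factor s^3 - 4 * s - 36 + s^2 * 9.
The factored form is (9 + s) * (s + 2) * (-2 + s).
A) (9 + s) * (s + 2) * (-2 + s)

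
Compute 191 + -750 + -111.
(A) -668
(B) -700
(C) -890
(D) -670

First: 191 + -750 = -559
Then: -559 + -111 = -670
D) -670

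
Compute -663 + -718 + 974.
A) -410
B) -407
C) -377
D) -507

First: -663 + -718 = -1381
Then: -1381 + 974 = -407
B) -407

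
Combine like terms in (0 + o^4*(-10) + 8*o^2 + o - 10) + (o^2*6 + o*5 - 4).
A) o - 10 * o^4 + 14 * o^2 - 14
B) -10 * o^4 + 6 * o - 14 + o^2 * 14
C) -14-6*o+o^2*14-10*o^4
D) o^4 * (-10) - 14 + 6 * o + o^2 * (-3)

Adding the polynomials and combining like terms:
(0 + o^4*(-10) + 8*o^2 + o - 10) + (o^2*6 + o*5 - 4)
= -10 * o^4 + 6 * o - 14 + o^2 * 14
B) -10 * o^4 + 6 * o - 14 + o^2 * 14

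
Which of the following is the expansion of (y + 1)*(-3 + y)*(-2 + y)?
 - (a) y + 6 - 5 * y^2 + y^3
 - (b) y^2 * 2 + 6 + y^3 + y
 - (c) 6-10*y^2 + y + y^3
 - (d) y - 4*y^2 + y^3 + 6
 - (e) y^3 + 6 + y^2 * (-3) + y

Expanding (y + 1)*(-3 + y)*(-2 + y):
= y - 4*y^2 + y^3 + 6
d) y - 4*y^2 + y^3 + 6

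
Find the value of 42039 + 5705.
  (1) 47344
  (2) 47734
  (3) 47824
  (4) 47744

42039 + 5705 = 47744
4) 47744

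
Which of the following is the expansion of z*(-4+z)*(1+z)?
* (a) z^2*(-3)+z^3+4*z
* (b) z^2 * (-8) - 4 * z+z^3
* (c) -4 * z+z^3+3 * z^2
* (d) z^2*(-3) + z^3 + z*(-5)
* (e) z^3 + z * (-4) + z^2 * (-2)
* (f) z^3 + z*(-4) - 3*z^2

Expanding z*(-4+z)*(1+z):
= z^3 + z*(-4) - 3*z^2
f) z^3 + z*(-4) - 3*z^2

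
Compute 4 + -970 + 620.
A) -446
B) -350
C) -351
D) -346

First: 4 + -970 = -966
Then: -966 + 620 = -346
D) -346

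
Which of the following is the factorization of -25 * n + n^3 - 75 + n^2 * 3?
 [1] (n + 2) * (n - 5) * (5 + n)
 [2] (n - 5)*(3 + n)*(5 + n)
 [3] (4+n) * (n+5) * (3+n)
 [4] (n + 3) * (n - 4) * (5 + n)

We need to factor -25 * n + n^3 - 75 + n^2 * 3.
The factored form is (n - 5)*(3 + n)*(5 + n).
2) (n - 5)*(3 + n)*(5 + n)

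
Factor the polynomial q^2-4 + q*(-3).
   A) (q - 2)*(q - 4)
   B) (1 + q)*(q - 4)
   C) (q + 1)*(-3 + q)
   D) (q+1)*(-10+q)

We need to factor q^2-4 + q*(-3).
The factored form is (1 + q)*(q - 4).
B) (1 + q)*(q - 4)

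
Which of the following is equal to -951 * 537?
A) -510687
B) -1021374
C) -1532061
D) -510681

-951 * 537 = -510687
A) -510687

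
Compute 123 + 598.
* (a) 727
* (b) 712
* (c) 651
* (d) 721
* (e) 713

123 + 598 = 721
d) 721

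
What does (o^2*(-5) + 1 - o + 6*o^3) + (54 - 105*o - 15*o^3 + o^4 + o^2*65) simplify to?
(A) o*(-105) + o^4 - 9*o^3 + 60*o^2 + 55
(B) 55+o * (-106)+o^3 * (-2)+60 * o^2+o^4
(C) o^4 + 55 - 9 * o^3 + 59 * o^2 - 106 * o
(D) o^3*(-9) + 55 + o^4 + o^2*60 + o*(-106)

Adding the polynomials and combining like terms:
(o^2*(-5) + 1 - o + 6*o^3) + (54 - 105*o - 15*o^3 + o^4 + o^2*65)
= o^3*(-9) + 55 + o^4 + o^2*60 + o*(-106)
D) o^3*(-9) + 55 + o^4 + o^2*60 + o*(-106)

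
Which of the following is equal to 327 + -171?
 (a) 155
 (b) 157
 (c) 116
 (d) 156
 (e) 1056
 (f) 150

327 + -171 = 156
d) 156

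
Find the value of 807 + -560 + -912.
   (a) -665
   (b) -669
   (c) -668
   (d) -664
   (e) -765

First: 807 + -560 = 247
Then: 247 + -912 = -665
a) -665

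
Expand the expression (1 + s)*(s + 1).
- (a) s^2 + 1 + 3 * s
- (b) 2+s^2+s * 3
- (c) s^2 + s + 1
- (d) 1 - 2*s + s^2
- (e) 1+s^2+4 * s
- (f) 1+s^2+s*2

Expanding (1 + s)*(s + 1):
= 1+s^2+s*2
f) 1+s^2+s*2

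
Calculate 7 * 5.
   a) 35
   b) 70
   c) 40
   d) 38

7 * 5 = 35
a) 35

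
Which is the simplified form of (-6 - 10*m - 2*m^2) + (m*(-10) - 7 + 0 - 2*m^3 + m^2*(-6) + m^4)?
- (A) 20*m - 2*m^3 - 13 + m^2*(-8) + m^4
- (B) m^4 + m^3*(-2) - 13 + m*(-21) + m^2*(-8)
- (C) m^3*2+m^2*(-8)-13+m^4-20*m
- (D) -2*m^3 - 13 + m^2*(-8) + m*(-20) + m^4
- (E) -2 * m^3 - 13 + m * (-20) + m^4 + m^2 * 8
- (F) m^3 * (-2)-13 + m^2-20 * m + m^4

Adding the polynomials and combining like terms:
(-6 - 10*m - 2*m^2) + (m*(-10) - 7 + 0 - 2*m^3 + m^2*(-6) + m^4)
= -2*m^3 - 13 + m^2*(-8) + m*(-20) + m^4
D) -2*m^3 - 13 + m^2*(-8) + m*(-20) + m^4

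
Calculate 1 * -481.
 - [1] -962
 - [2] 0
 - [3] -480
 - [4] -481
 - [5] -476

1 * -481 = -481
4) -481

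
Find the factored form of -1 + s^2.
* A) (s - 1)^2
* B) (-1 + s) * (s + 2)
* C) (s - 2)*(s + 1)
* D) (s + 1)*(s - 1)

We need to factor -1 + s^2.
The factored form is (s + 1)*(s - 1).
D) (s + 1)*(s - 1)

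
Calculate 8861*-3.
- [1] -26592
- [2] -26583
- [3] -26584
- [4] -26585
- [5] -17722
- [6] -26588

8861 * -3 = -26583
2) -26583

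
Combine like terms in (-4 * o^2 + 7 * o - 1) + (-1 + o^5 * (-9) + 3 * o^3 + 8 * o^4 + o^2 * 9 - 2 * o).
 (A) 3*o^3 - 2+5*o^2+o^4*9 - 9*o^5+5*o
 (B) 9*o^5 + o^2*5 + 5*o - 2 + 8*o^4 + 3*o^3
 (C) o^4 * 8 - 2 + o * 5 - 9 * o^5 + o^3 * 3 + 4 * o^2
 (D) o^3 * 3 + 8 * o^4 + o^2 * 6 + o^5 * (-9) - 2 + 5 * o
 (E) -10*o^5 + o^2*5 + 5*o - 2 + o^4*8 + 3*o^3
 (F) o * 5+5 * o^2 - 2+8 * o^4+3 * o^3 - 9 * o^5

Adding the polynomials and combining like terms:
(-4*o^2 + 7*o - 1) + (-1 + o^5*(-9) + 3*o^3 + 8*o^4 + o^2*9 - 2*o)
= o * 5+5 * o^2 - 2+8 * o^4+3 * o^3 - 9 * o^5
F) o * 5+5 * o^2 - 2+8 * o^4+3 * o^3 - 9 * o^5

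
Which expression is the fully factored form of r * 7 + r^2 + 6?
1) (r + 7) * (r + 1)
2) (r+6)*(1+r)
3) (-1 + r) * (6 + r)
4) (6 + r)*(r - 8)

We need to factor r * 7 + r^2 + 6.
The factored form is (r+6)*(1+r).
2) (r+6)*(1+r)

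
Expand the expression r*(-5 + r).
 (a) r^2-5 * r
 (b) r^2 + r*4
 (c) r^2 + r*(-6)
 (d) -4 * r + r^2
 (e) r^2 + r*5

Expanding r*(-5 + r):
= r^2-5 * r
a) r^2-5 * r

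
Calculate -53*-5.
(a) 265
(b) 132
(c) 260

-53 * -5 = 265
a) 265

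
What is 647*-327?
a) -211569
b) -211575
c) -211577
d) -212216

647 * -327 = -211569
a) -211569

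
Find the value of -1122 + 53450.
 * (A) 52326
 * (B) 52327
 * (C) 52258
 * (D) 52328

-1122 + 53450 = 52328
D) 52328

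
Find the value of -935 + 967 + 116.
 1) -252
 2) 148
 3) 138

First: -935 + 967 = 32
Then: 32 + 116 = 148
2) 148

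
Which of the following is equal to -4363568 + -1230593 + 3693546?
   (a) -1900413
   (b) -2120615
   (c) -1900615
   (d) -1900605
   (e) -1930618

First: -4363568 + -1230593 = -5594161
Then: -5594161 + 3693546 = -1900615
c) -1900615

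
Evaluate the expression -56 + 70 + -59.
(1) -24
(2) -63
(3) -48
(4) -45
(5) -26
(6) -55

First: -56 + 70 = 14
Then: 14 + -59 = -45
4) -45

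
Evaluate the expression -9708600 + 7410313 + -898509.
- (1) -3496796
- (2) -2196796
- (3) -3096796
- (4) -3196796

First: -9708600 + 7410313 = -2298287
Then: -2298287 + -898509 = -3196796
4) -3196796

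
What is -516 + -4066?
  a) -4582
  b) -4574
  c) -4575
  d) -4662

-516 + -4066 = -4582
a) -4582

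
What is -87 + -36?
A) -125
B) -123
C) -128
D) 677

-87 + -36 = -123
B) -123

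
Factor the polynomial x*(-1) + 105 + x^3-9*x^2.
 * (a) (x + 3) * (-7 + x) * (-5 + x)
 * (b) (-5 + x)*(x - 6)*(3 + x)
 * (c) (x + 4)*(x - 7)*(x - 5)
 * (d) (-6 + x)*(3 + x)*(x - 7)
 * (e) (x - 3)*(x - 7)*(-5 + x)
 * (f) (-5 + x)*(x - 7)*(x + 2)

We need to factor x*(-1) + 105 + x^3-9*x^2.
The factored form is (x + 3) * (-7 + x) * (-5 + x).
a) (x + 3) * (-7 + x) * (-5 + x)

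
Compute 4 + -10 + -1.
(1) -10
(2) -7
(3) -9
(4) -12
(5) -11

First: 4 + -10 = -6
Then: -6 + -1 = -7
2) -7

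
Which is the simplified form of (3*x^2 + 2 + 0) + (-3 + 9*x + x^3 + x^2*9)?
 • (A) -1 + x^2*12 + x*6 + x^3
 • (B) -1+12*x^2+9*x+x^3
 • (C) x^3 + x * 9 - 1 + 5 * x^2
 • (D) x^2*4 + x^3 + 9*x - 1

Adding the polynomials and combining like terms:
(3*x^2 + 2 + 0) + (-3 + 9*x + x^3 + x^2*9)
= -1+12*x^2+9*x+x^3
B) -1+12*x^2+9*x+x^3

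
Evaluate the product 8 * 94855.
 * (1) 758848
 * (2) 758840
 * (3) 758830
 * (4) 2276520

8 * 94855 = 758840
2) 758840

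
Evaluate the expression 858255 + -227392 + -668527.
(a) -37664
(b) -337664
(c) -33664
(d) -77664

First: 858255 + -227392 = 630863
Then: 630863 + -668527 = -37664
a) -37664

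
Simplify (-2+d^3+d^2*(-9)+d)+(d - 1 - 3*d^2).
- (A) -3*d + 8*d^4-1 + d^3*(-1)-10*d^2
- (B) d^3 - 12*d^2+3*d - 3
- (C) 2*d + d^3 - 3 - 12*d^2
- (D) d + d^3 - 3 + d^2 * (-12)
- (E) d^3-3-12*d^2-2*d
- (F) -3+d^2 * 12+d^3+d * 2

Adding the polynomials and combining like terms:
(-2 + d^3 + d^2*(-9) + d) + (d - 1 - 3*d^2)
= 2*d + d^3 - 3 - 12*d^2
C) 2*d + d^3 - 3 - 12*d^2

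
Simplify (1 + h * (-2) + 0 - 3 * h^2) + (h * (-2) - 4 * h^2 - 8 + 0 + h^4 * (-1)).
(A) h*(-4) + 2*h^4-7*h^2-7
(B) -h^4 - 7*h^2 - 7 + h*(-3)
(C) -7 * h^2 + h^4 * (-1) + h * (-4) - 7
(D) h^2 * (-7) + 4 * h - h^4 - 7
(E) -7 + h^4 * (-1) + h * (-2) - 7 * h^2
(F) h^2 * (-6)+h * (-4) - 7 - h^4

Adding the polynomials and combining like terms:
(1 + h*(-2) + 0 - 3*h^2) + (h*(-2) - 4*h^2 - 8 + 0 + h^4*(-1))
= -7 * h^2 + h^4 * (-1) + h * (-4) - 7
C) -7 * h^2 + h^4 * (-1) + h * (-4) - 7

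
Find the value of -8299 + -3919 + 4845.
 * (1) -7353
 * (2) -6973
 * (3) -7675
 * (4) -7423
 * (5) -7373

First: -8299 + -3919 = -12218
Then: -12218 + 4845 = -7373
5) -7373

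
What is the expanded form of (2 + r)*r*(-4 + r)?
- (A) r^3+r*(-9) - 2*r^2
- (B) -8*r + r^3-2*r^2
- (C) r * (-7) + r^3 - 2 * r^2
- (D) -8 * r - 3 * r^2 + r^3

Expanding (2 + r)*r*(-4 + r):
= -8*r + r^3-2*r^2
B) -8*r + r^3-2*r^2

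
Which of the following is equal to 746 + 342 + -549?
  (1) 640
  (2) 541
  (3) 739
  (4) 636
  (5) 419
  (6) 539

First: 746 + 342 = 1088
Then: 1088 + -549 = 539
6) 539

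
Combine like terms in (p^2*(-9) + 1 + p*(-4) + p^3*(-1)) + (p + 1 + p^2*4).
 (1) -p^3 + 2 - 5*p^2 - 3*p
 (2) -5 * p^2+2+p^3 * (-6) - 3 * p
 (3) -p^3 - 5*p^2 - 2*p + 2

Adding the polynomials and combining like terms:
(p^2*(-9) + 1 + p*(-4) + p^3*(-1)) + (p + 1 + p^2*4)
= -p^3 + 2 - 5*p^2 - 3*p
1) -p^3 + 2 - 5*p^2 - 3*p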